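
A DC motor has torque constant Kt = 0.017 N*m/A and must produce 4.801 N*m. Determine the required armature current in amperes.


I = tau / Kt = 4.801/0.017 = 282.4118

282.4118 A


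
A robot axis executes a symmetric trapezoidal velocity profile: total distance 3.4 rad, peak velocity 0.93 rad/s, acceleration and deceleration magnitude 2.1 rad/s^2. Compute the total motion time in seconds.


t_acc = v/a = 0.93/2.1 = 0.442857 s
d_acc = v^2/(2a) = 0.205929 rad (each ramp)
d_cruise = 3.4 - 2*0.205929 = 2.988142 rad
t_cruise = 2.988142/0.93 = 3.213056 s
t_total = 2*0.442857 + 3.213056 = 4.0988

4.0988 s


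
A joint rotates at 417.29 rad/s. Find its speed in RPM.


RPM = 417.29 * 60/(2*pi) = 3984.8260

3984.8260 RPM


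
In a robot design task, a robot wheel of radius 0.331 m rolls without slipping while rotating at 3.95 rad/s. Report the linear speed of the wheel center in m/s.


v = omega * r = 3.95 * 0.331 = 1.3075

1.3075 m/s


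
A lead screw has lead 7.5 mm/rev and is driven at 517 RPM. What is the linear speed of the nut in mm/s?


v = lead * (RPM/60) = 7.5*517/60 = 64.6250

64.6250 mm/s


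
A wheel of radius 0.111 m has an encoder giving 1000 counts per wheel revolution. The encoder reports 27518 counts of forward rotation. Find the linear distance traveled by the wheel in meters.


revs = 27518/1000 = 27.518000
d = revs * 2*pi*r = 27.518000 * 2*pi*0.111 = 19.1920

19.1920 m


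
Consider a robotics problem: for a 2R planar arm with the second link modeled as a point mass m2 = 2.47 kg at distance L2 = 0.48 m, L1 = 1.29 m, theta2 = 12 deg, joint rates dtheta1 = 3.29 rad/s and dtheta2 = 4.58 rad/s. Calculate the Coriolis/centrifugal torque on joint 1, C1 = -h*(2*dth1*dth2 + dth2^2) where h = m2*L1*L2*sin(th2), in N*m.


h = m2*L1*L2*sin(th2) = 2.47*1.29*0.48*sin(12 deg) = 0.317985
C1 = -h*(2*3.29*4.58 + 4.58^2) = -0.317985*51.1128 = -16.2531

-16.2531 N*m


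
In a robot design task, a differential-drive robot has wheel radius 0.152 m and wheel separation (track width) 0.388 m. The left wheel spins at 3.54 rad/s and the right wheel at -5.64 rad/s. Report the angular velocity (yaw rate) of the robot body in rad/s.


omega = r*(wR - wL)/L = 0.152*(-5.64 - (3.54))/0.388 = -3.5963

-3.5963 rad/s


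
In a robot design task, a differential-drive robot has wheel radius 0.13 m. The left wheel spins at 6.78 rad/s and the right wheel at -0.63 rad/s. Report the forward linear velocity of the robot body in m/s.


v = r*(wR + wL)/2 = 0.13*(-0.63 + 6.78)/2 = 0.3998

0.3998 m/s


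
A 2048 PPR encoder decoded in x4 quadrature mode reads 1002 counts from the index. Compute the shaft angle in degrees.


angle = counts * 360 / (PPR*4) = 1002 * 360 / 8192 = 44.0332

44.0332 degrees


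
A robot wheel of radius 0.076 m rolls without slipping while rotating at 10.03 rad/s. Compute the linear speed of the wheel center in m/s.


v = omega * r = 10.03 * 0.076 = 0.7623

0.7623 m/s


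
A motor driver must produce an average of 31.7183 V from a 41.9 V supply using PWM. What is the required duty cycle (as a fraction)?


D = V_avg/V_supply = 31.7183/41.9 = 0.7570

0.7570


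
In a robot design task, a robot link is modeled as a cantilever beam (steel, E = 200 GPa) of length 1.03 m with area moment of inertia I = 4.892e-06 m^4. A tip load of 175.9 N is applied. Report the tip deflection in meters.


delta = F*L^3/(3*E*I) = 175.9*1.03^3/(3*2.000e+11*4.892e-06)
      = 192.2106793/2935200 = 6.5485e-05

6.5485e-05 m


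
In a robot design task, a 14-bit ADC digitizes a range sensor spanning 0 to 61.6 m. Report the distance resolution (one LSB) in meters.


res = range / 2^n = 61.6/2^14 = 61.6/16384 = 0.0038

0.0038 m


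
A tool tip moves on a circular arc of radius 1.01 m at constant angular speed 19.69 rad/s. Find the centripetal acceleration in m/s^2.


a_c = omega^2 * r = 19.69^2 * 1.01 = 391.5731

391.5731 m/s^2


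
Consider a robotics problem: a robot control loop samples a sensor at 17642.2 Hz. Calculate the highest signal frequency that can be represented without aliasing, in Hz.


f_max = f_s/2 = 17642.2/2 = 8821.1000

8821.1000 Hz


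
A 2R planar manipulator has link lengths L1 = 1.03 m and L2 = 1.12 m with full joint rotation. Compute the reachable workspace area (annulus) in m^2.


r_max = L1 + L2 = 2.1500, r_min = |L1 - L2| = 0.0900
A = pi*(r_max^2 - r_min^2) = pi*(4.6225 - 0.0081) = 14.4966

14.4966 m^2


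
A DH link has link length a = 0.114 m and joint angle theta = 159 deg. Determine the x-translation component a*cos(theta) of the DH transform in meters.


a*cos(theta) = 0.114*cos(159 deg) = -0.1064

-0.1064 m


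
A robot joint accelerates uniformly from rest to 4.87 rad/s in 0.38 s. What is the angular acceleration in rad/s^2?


alpha = delta_omega / t = 4.87 / 0.38 = 12.8158

12.8158 rad/s^2


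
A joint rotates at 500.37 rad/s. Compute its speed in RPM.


RPM = 500.37 * 60/(2*pi) = 4778.1815

4778.1815 RPM


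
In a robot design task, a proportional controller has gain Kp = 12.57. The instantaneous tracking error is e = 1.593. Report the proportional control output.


u_P = Kp * e = 12.57 * 1.593 = 20.0240

20.0240


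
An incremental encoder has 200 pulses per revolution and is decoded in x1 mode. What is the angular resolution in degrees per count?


resolution = 360 / (PPR * 1) = 360 / 200 = 1.8000

1.8000 degrees


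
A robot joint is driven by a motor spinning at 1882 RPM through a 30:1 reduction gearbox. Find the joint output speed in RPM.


omega_joint = omega_motor / N = 1882 / 30 = 62.7333

62.7333 RPM


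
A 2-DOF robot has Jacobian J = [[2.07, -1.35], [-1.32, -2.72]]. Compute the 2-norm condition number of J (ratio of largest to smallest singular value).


JJ^T eigenvalues: trace(JJ^T) = 15.2482, det(JJ^T) = det(J)^2 = 54.94367376
s_max^2 = (15.2482 + sqrt(12.73290820))/2 = 9.40826004
s_min^2 = (15.2482 - sqrt(12.73290820))/2 = 5.83993996
kappa = s_max/s_min = sqrt(9.40826004/5.83993996) = 1.2693

1.2693


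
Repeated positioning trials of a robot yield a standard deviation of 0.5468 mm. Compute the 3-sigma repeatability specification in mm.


repeatability = 3*sigma = 3*0.5468 = 1.6404

1.6404 mm


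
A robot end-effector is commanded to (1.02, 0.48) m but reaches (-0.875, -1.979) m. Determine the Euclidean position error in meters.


dx = -0.875 - (1.02) = -1.8950, dy = -1.979 - (0.48) = -2.4590
err = sqrt(3.591025 + 6.046681) = 3.1045

3.1045 m


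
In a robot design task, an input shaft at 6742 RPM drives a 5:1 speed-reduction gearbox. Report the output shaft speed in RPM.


omega_out = omega_in / N = 6742 / 5 = 1348.4000

1348.4000 RPM


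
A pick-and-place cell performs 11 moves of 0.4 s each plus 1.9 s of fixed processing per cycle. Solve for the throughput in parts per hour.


T_cycle = 11*0.4 + 1.9 = 6.3000 s
rate = 3600/T = 571.4286

571.4286 parts/hour


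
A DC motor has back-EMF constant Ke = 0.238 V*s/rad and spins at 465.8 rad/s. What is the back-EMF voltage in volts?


V_emf = Ke * omega = 0.238*465.8 = 110.8604

110.8604 V


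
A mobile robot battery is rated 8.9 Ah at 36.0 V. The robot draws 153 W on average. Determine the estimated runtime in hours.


E = 8.9*36.0 = 320.4000 Wh
t = E/P = 320.4000/153 = 2.0941

2.0941 hours


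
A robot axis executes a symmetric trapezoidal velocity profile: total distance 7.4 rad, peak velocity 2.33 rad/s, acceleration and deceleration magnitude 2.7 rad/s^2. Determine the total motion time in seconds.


t_acc = v/a = 2.33/2.7 = 0.862963 s
d_acc = v^2/(2a) = 1.005352 rad (each ramp)
d_cruise = 7.4 - 2*1.005352 = 5.389296 rad
t_cruise = 5.389296/2.33 = 2.313003 s
t_total = 2*0.862963 + 2.313003 = 4.0389

4.0389 s


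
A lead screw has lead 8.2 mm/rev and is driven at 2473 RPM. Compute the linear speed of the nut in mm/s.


v = lead * (RPM/60) = 8.2*2473/60 = 337.9767

337.9767 mm/s


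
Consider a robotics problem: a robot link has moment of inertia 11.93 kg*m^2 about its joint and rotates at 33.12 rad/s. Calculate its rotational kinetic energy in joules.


KE = (1/2)*I*omega^2 = 0.5*11.93*33.12^2 = 6543.2137

6543.2137 J


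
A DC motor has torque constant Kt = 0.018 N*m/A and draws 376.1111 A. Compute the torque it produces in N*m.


tau = Kt * I = 0.018*376.1111 = 6.7700

6.7700 N*m


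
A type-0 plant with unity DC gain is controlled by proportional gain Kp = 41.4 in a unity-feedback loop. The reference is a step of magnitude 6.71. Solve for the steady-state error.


e_ss = R/(1 + Kp) = 6.71/(1 + 41.4) = 6.71/42.4000 = 0.1583

0.1583


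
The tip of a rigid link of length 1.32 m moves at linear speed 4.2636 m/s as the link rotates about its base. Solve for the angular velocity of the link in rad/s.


omega = v / L = 4.2636 / 1.32 = 3.2300

3.2300 rad/s


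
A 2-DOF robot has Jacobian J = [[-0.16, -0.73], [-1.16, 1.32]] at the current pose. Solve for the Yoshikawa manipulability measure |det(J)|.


det(J) = -0.16*1.32 - (-0.73)*(-1.16) = -1.0580
|det(J)| = 1.0580

1.0580


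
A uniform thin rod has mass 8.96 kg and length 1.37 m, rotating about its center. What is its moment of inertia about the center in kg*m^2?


I = (1/12)*m*L^2 = (1/12)*8.96*1.37^2 = 1.4014

1.4014 kg*m^2


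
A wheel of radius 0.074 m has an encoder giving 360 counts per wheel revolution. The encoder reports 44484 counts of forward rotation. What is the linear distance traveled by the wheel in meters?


revs = 44484/360 = 123.566667
d = revs * 2*pi*r = 123.566667 * 2*pi*0.074 = 57.4530

57.4530 m


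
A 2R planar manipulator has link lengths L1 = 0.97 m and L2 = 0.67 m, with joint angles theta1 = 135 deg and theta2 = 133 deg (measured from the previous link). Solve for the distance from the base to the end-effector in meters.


x = L1*cos(th1) + L2*cos(th1+th2) = -0.709276
y = L1*sin(th1) + L2*sin(th1+th2) = 0.016302
d = sqrt(x^2 + y^2) = sqrt(0.503072 + 2.657552e-04) = 0.7095

0.7095 m


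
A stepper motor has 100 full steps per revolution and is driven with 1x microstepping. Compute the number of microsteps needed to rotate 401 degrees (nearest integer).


step_size = 360/(100*1) = 360/100 = 3.600000 deg
n = 401/(360/100) = 401*100/360 = 111.3889 -> 111

111 steps


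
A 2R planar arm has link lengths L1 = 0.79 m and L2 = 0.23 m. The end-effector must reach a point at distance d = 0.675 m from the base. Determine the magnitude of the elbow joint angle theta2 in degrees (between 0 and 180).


cos(th2) = (d^2 - L1^2 - L2^2)/(2*L1*L2) = (0.675^2 - 0.79^2 - 0.23^2)/(2*0.79*0.23) = -0.60917722
th2 = acos(-0.60917722) = 127.5300 deg

127.5300 degrees


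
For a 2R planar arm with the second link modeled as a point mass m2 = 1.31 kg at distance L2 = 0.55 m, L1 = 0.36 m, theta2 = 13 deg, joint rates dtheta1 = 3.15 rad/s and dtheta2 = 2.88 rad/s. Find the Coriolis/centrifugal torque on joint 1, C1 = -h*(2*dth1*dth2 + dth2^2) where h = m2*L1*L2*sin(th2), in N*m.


h = m2*L1*L2*sin(th2) = 1.31*0.36*0.55*sin(13 deg) = 0.058348
C1 = -h*(2*3.15*2.88 + 2.88^2) = -0.058348*26.4384 = -1.5426

-1.5426 N*m


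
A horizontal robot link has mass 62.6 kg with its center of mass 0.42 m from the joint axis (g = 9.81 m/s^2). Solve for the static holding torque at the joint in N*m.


tau = m*g*L = 62.6 * 9.81 * 0.42 = 257.9245

257.9245 N*m


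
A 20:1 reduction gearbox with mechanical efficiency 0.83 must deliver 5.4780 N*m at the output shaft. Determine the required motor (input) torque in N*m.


tau_in = tau_out / (N * eta) = 5.4780 / (20 * 0.83) = 0.3300

0.3300 N*m


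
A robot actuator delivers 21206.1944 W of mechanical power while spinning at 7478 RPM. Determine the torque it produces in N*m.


omega = 7478 * 2*pi/60 = 783.094329 rad/s
tau = P / omega = 21206.1944 / 783.094329 = 27.0800

27.0800 N*m


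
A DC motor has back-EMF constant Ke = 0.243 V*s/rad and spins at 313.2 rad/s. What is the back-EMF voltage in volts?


V_emf = Ke * omega = 0.243*313.2 = 76.1076

76.1076 V


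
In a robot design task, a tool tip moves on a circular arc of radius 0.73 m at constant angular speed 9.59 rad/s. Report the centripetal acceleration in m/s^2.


a_c = omega^2 * r = 9.59^2 * 0.73 = 67.1367

67.1367 m/s^2


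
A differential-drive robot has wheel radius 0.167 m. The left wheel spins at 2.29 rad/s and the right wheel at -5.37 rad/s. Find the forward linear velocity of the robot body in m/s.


v = r*(wR + wL)/2 = 0.167*(-5.37 + 2.29)/2 = -0.2572

-0.2572 m/s


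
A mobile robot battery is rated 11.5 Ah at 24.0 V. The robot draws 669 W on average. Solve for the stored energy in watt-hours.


E = capacity * V = 11.5*24.0 = 276.0000

276.0000 Wh


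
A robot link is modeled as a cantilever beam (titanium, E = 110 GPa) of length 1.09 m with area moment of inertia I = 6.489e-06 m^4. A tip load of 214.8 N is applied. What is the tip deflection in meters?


delta = F*L^3/(3*E*I) = 214.8*1.09^3/(3*1.100e+11*6.489e-06)
      = 278.1722292/2141370 = 1.2990e-04

1.2990e-04 m


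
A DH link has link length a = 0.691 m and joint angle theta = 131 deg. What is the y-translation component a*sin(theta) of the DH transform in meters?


a*sin(theta) = 0.691*sin(131 deg) = 0.5215

0.5215 m


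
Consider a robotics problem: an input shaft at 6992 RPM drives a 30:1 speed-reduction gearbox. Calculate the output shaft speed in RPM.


omega_out = omega_in / N = 6992 / 30 = 233.0667

233.0667 RPM


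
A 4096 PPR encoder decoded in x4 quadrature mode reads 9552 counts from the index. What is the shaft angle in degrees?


angle = counts * 360 / (PPR*4) = 9552 * 360 / 16384 = 209.8828

209.8828 degrees


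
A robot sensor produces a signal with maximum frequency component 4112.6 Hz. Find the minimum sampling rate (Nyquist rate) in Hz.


f_s,min = 2*f_max = 2*4112.6 = 8225.2000

8225.2000 Hz


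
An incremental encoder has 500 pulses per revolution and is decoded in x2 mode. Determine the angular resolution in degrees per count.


resolution = 360 / (PPR * 2) = 360 / 1000 = 0.3600

0.3600 degrees


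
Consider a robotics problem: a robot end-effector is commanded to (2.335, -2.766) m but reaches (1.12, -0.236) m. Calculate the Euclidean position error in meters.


dx = 1.12 - (2.335) = -1.2150, dy = -0.236 - (-2.766) = 2.5300
err = sqrt(1.476225 + 6.400900) = 2.8066

2.8066 m


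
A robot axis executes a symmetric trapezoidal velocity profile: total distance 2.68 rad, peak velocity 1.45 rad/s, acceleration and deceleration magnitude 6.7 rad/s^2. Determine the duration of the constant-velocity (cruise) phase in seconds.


t_acc = v/a = 0.216418 s, d_acc = v^2/(2a) = 0.156903 rad each
d_cruise = 2.68 - 2*0.156903 = 2.366194 rad
t_cruise = d_cruise/v = 2.366194/1.45 = 1.6319

1.6319 s


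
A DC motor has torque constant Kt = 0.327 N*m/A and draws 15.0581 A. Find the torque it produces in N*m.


tau = Kt * I = 0.327*15.0581 = 4.9240

4.9240 N*m


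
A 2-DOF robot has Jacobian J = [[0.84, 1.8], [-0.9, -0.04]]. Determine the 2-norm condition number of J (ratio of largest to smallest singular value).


JJ^T eigenvalues: trace(JJ^T) = 4.7572, det(JJ^T) = det(J)^2 = 2.51666496
s_max^2 = (4.7572 + sqrt(12.56429200))/2 = 4.15090725
s_min^2 = (4.7572 - sqrt(12.56429200))/2 = 0.60629275
kappa = s_max/s_min = sqrt(4.15090725/0.60629275) = 2.6166

2.6166


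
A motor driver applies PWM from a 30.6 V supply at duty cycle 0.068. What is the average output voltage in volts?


V_avg = V_supply * D = 30.6*0.068 = 2.0808

2.0808 V


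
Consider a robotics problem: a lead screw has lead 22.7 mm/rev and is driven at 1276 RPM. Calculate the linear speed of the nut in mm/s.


v = lead * (RPM/60) = 22.7*1276/60 = 482.7533

482.7533 mm/s


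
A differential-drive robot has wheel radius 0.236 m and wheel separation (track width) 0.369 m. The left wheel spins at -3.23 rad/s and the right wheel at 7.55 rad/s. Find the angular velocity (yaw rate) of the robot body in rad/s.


omega = r*(wR - wL)/L = 0.236*(7.55 - (-3.23))/0.369 = 6.8945

6.8945 rad/s


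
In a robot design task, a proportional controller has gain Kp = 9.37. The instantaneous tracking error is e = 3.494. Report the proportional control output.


u_P = Kp * e = 9.37 * 3.494 = 32.7388

32.7388


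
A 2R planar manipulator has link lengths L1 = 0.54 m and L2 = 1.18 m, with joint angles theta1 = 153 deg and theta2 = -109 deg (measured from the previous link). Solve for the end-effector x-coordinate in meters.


x = L1*cos(th1) + L2*cos(th1+th2) = 0.54*cos(153 deg) + 1.18*cos(44 deg) = 0.3677

0.3677 m


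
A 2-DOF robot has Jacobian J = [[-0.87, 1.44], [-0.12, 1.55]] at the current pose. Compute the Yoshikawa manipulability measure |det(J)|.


det(J) = -0.87*1.55 - (1.44)*(-0.12) = -1.1757
|det(J)| = 1.1757

1.1757


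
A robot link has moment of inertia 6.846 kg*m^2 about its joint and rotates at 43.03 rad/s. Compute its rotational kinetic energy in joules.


KE = (1/2)*I*omega^2 = 0.5*6.846*43.03^2 = 6337.9614

6337.9614 J


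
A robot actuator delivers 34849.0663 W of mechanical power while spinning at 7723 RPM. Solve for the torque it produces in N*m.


omega = 7723 * 2*pi/60 = 808.750669 rad/s
tau = P / omega = 34849.0663 / 808.750669 = 43.0900

43.0900 N*m


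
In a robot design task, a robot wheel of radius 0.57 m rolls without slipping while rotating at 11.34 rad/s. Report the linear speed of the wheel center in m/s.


v = omega * r = 11.34 * 0.57 = 6.4638

6.4638 m/s


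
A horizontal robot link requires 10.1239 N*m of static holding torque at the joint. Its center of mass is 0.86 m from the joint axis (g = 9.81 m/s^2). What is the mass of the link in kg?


m = tau / (g*L) = 10.1239 / (9.81 * 0.86) = 1.2000

1.2000 kg


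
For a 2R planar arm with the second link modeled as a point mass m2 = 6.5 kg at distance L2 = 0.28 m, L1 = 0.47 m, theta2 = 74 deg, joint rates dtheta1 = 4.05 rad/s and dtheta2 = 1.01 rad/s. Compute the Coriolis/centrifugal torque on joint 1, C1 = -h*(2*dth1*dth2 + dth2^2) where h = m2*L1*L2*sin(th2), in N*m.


h = m2*L1*L2*sin(th2) = 6.5*0.47*0.28*sin(74 deg) = 0.822263
C1 = -h*(2*4.05*1.01 + 1.01^2) = -0.822263*9.2011 = -7.5657

-7.5657 N*m


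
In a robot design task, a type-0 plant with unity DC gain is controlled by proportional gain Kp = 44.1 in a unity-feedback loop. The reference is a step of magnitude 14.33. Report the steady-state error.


e_ss = R/(1 + Kp) = 14.33/(1 + 44.1) = 14.33/45.1000 = 0.3177

0.3177


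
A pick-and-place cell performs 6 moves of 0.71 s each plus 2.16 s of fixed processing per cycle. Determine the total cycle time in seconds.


T = 6*0.71 + 2.16 = 6.4200

6.4200 s


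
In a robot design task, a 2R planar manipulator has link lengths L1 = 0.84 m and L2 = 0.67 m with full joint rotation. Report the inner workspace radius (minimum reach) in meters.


r_min = |L1 - L2| = |0.84 - 0.67| = 0.1700

0.1700 m


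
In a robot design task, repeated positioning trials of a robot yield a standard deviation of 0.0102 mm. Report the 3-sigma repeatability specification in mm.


repeatability = 3*sigma = 3*0.0102 = 0.0306

0.0306 mm


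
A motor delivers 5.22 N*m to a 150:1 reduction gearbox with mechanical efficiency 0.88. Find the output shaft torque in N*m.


tau_out = tau_in * N * eta = 5.22 * 150 * 0.88 = 689.0400

689.0400 N*m


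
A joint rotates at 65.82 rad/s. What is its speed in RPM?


RPM = 65.82 * 60/(2*pi) = 628.5347

628.5347 RPM


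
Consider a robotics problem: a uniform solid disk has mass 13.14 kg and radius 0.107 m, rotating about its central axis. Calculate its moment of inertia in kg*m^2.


I = (1/2)*m*R^2 = 0.5*13.14*0.107^2 = 0.0752

0.0752 kg*m^2


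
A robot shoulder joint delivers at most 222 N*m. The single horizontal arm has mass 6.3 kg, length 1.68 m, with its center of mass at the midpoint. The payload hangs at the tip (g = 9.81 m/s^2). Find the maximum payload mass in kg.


tau_arm = m_arm*g*(L/2) = 6.3*9.81*1.68/2 = 51.9145 N*m
tau_payload = tau_max - tau_arm = 222 - 51.9145 = 170.0855
m_payload = tau_payload / (g*L) = 170.0855 / (9.81*1.68) = 10.3202

10.3202 kg


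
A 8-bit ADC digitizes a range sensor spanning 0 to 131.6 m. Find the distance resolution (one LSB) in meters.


res = range / 2^n = 131.6/2^8 = 131.6/256 = 0.5141

0.5141 m


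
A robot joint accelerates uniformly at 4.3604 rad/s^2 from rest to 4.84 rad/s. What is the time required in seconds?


t = delta_omega / alpha = 4.84 / 4.3604 = 1.1100

1.1100 s


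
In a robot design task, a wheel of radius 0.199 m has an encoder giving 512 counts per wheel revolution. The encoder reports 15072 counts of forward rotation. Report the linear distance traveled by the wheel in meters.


revs = 15072/512 = 29.437500
d = revs * 2*pi*r = 29.437500 * 2*pi*0.199 = 36.8073

36.8073 m


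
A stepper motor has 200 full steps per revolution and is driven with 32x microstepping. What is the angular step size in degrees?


step = 360/(200*32) = 360/6400 = 0.0563

0.0563 degrees


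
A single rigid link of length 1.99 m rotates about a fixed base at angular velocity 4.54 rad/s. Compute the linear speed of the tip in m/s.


v = L*omega = 1.99 * 4.54 = 9.0346

9.0346 m/s


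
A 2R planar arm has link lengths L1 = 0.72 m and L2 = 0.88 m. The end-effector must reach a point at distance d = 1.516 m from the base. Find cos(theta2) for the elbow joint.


cos(th2) = (d^2 - L1^2 - L2^2)/(2*L1*L2) = (1.516^2 - 0.72^2 - 0.88^2)/(2*0.72*0.88) = 0.7934

0.7934


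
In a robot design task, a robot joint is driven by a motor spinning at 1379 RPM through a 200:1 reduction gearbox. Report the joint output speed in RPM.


omega_joint = omega_motor / N = 1379 / 200 = 6.8950

6.8950 RPM


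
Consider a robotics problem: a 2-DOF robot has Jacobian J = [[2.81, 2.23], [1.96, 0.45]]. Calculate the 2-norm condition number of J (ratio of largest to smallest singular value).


JJ^T eigenvalues: trace(JJ^T) = 16.9131, det(JJ^T) = det(J)^2 = 9.64909969
s_max^2 = (16.9131 + sqrt(247.45655285))/2 = 16.32192591
s_min^2 = (16.9131 - sqrt(247.45655285))/2 = 0.59117409
kappa = s_max/s_min = sqrt(16.32192591/0.59117409) = 5.2545

5.2545


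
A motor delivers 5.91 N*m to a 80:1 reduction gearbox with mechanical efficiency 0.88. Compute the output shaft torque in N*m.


tau_out = tau_in * N * eta = 5.91 * 80 * 0.88 = 416.0640

416.0640 N*m


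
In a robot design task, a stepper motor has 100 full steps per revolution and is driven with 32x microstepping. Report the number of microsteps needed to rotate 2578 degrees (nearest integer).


step_size = 360/(100*32) = 360/3200 = 0.112500 deg
n = 2578/(360/3200) = 2578*3200/360 = 22915.5556 -> 22916

22916 steps


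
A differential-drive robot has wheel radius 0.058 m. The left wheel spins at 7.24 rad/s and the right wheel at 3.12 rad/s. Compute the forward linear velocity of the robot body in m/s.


v = r*(wR + wL)/2 = 0.058*(3.12 + 7.24)/2 = 0.3004

0.3004 m/s


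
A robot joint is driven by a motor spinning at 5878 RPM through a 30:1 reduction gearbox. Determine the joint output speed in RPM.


omega_joint = omega_motor / N = 5878 / 30 = 195.9333

195.9333 RPM


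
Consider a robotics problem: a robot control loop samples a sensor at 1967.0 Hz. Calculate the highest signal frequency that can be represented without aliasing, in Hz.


f_max = f_s/2 = 1967.0/2 = 983.5000

983.5000 Hz


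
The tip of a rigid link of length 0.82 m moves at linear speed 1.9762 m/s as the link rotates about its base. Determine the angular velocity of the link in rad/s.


omega = v / L = 1.9762 / 0.82 = 2.4100

2.4100 rad/s


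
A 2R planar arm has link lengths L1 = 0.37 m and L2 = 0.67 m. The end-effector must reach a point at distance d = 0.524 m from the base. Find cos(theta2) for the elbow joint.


cos(th2) = (d^2 - L1^2 - L2^2)/(2*L1*L2) = (0.524^2 - 0.37^2 - 0.67^2)/(2*0.37*0.67) = -0.6277

-0.6277


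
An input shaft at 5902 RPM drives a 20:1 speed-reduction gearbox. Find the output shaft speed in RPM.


omega_out = omega_in / N = 5902 / 20 = 295.1000

295.1000 RPM


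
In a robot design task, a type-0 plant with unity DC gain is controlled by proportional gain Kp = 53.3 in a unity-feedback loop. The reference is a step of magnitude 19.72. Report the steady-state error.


e_ss = R/(1 + Kp) = 19.72/(1 + 53.3) = 19.72/54.3000 = 0.3632

0.3632


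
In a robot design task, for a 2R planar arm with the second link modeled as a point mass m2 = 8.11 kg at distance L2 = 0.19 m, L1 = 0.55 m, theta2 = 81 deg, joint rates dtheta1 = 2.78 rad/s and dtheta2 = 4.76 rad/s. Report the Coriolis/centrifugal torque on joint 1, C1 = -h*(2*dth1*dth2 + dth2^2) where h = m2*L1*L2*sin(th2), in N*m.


h = m2*L1*L2*sin(th2) = 8.11*0.55*0.19*sin(81 deg) = 0.837061
C1 = -h*(2*2.78*4.76 + 4.76^2) = -0.837061*49.1232 = -41.1191

-41.1191 N*m


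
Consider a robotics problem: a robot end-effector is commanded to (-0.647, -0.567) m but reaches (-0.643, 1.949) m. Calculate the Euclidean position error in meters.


dx = -0.643 - (-0.647) = 0.0040, dy = 1.949 - (-0.567) = 2.5160
err = sqrt(0.000016 + 6.330256) = 2.5160

2.5160 m


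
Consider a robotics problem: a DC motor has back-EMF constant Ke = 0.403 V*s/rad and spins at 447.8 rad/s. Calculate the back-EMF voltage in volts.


V_emf = Ke * omega = 0.403*447.8 = 180.4634

180.4634 V


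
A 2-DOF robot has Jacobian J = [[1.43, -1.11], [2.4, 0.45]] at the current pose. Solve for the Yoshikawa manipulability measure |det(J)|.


det(J) = 1.43*0.45 - (-1.11)*(2.4) = 3.3075
|det(J)| = 3.3075

3.3075


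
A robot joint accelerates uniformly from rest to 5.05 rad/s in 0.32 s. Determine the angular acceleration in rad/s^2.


alpha = delta_omega / t = 5.05 / 0.32 = 15.7812

15.7812 rad/s^2


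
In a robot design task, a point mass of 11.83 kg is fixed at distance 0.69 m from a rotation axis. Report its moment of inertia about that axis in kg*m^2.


I = m*r^2 = 11.83*0.69^2 = 5.6323

5.6323 kg*m^2


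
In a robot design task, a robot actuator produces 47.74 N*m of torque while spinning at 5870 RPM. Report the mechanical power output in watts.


omega = 5870 * 2*pi/60 = 614.704963 rad/s
P = tau * omega = 47.74 * 614.704963 = 29346.0149

29346.0149 W


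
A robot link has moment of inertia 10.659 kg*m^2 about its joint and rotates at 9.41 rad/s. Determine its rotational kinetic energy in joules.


KE = (1/2)*I*omega^2 = 0.5*10.659*9.41^2 = 471.9171

471.9171 J


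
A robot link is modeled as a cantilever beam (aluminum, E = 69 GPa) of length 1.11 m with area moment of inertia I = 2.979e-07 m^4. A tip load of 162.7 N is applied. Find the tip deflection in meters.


delta = F*L^3/(3*E*I) = 162.7*1.11^3/(3*6.900e+10*2.979e-07)
      = 222.5135637/61665.3 = 0.0036

0.0036 m


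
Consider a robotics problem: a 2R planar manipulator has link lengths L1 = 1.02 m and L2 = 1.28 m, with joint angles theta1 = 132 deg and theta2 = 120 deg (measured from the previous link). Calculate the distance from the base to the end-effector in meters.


x = L1*cos(th1) + L2*cos(th1+th2) = -1.078055
y = L1*sin(th1) + L2*sin(th1+th2) = -0.459345
d = sqrt(x^2 + y^2) = sqrt(1.162203 + 0.210998) = 1.1718

1.1718 m


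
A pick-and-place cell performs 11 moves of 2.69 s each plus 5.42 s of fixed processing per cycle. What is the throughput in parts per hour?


T_cycle = 11*2.69 + 5.42 = 35.0100 s
rate = 3600/T = 102.8278

102.8278 parts/hour


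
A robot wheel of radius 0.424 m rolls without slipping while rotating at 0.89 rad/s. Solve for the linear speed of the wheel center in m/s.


v = omega * r = 0.89 * 0.424 = 0.3774

0.3774 m/s


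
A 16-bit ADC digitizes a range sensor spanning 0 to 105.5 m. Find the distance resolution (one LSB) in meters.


res = range / 2^n = 105.5/2^16 = 105.5/65536 = 0.0016

0.0016 m


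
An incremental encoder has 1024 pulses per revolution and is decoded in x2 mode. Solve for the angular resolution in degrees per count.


resolution = 360 / (PPR * 2) = 360 / 2048 = 0.1758

0.1758 degrees


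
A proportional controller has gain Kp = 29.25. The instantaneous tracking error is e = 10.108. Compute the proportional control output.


u_P = Kp * e = 29.25 * 10.108 = 295.6590

295.6590


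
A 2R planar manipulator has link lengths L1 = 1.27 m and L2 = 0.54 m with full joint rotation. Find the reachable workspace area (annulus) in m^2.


r_max = L1 + L2 = 1.8100, r_min = |L1 - L2| = 0.7300
A = pi*(r_max^2 - r_min^2) = pi*(3.2761 - 0.5329) = 8.6180

8.6180 m^2


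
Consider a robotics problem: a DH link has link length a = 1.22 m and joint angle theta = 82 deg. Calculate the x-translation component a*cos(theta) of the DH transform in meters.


a*cos(theta) = 1.22*cos(82 deg) = 0.1698

0.1698 m


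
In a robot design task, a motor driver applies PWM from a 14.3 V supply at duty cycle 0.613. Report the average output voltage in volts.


V_avg = V_supply * D = 14.3*0.613 = 8.7659

8.7659 V


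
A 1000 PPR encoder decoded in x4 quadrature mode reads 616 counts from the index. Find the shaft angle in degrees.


angle = counts * 360 / (PPR*4) = 616 * 360 / 4000 = 55.4400

55.4400 degrees


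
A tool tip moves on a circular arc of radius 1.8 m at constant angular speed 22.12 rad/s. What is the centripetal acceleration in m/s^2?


a_c = omega^2 * r = 22.12^2 * 1.8 = 880.7299

880.7299 m/s^2


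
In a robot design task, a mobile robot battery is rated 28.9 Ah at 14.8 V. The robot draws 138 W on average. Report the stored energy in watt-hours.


E = capacity * V = 28.9*14.8 = 427.7200

427.7200 Wh


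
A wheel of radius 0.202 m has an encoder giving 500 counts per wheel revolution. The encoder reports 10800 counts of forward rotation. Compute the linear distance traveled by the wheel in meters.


revs = 10800/500 = 21.600000
d = revs * 2*pi*r = 21.600000 * 2*pi*0.202 = 27.4148

27.4148 m


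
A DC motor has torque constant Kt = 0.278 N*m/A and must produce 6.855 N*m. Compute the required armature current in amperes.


I = tau / Kt = 6.855/0.278 = 24.6583

24.6583 A


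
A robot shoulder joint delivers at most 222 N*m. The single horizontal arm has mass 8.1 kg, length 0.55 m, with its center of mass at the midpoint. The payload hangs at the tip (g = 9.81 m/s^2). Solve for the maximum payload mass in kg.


tau_arm = m_arm*g*(L/2) = 8.1*9.81*0.55/2 = 21.8518 N*m
tau_payload = tau_max - tau_arm = 222 - 21.8518 = 200.1482
m_payload = tau_payload / (g*L) = 200.1482 / (9.81*0.55) = 37.0954

37.0954 kg


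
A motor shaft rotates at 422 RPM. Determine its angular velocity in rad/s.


omega = 422 * 2*pi/60 = 44.1917

44.1917 rad/s


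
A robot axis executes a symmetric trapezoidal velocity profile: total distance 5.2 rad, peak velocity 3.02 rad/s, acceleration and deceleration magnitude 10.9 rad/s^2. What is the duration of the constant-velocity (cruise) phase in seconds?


t_acc = v/a = 0.277064 s, d_acc = v^2/(2a) = 0.418367 rad each
d_cruise = 5.2 - 2*0.418367 = 4.363266 rad
t_cruise = d_cruise/v = 4.363266/3.02 = 1.4448

1.4448 s


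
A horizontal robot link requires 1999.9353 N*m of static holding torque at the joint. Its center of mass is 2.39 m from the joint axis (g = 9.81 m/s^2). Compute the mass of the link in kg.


m = tau / (g*L) = 1999.9353 / (9.81 * 2.39) = 85.3000

85.3000 kg


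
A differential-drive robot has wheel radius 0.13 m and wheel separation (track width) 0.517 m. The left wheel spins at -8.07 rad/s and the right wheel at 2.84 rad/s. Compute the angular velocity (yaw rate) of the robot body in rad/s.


omega = r*(wR - wL)/L = 0.13*(2.84 - (-8.07))/0.517 = 2.7433

2.7433 rad/s


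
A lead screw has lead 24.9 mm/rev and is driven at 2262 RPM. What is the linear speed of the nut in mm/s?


v = lead * (RPM/60) = 24.9*2262/60 = 938.7300

938.7300 mm/s


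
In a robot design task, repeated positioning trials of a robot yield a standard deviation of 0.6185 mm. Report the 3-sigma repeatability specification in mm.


repeatability = 3*sigma = 3*0.6185 = 1.8555

1.8555 mm


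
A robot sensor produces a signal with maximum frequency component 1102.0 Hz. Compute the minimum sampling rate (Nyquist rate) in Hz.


f_s,min = 2*f_max = 2*1102.0 = 2204.0000

2204.0000 Hz


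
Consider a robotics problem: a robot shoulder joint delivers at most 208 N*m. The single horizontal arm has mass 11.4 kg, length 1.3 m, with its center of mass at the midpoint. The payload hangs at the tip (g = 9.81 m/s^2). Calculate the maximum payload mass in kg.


tau_arm = m_arm*g*(L/2) = 11.4*9.81*1.3/2 = 72.6921 N*m
tau_payload = tau_max - tau_arm = 208 - 72.6921 = 135.3079
m_payload = tau_payload / (g*L) = 135.3079 / (9.81*1.3) = 10.6099

10.6099 kg


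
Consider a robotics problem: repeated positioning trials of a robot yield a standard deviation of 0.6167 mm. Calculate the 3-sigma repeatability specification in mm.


repeatability = 3*sigma = 3*0.6167 = 1.8501

1.8501 mm


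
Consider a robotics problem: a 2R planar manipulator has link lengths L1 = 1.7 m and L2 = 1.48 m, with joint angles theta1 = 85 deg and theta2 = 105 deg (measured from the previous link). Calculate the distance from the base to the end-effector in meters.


x = L1*cos(th1) + L2*cos(th1+th2) = -1.309351
y = L1*sin(th1) + L2*sin(th1+th2) = 1.436532
d = sqrt(x^2 + y^2) = sqrt(1.714400 + 2.063624) = 1.9437

1.9437 m


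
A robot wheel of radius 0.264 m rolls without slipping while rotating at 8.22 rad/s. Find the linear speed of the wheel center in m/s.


v = omega * r = 8.22 * 0.264 = 2.1701

2.1701 m/s


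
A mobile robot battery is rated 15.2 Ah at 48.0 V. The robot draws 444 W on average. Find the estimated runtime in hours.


E = 15.2*48.0 = 729.6000 Wh
t = E/P = 729.6000/444 = 1.6432

1.6432 hours


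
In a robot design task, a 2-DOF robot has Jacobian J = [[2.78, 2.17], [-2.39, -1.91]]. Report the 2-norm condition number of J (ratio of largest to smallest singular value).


JJ^T eigenvalues: trace(JJ^T) = 21.7975, det(JJ^T) = det(J)^2 = 0.01525225
s_max^2 = (21.7975 + sqrt(475.06999725))/2 = 21.79680025
s_min^2 = (21.7975 - sqrt(475.06999725))/2 = 6.99747202e-04
kappa = s_max/s_min = sqrt(21.79680025/6.99747202e-04) = 176.4923

176.4923


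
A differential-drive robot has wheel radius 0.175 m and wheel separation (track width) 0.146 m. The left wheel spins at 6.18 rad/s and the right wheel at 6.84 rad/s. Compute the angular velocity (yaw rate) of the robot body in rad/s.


omega = r*(wR - wL)/L = 0.175*(6.84 - (6.18))/0.146 = 0.7911

0.7911 rad/s


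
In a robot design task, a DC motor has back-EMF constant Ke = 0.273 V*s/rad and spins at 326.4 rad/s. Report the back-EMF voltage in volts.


V_emf = Ke * omega = 0.273*326.4 = 89.1072

89.1072 V


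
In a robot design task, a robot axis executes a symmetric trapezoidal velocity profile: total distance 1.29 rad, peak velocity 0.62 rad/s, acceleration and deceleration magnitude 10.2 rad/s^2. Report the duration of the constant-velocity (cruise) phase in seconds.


t_acc = v/a = 0.060784 s, d_acc = v^2/(2a) = 0.018843 rad each
d_cruise = 1.29 - 2*0.018843 = 1.252314 rad
t_cruise = d_cruise/v = 1.252314/0.62 = 2.0199

2.0199 s


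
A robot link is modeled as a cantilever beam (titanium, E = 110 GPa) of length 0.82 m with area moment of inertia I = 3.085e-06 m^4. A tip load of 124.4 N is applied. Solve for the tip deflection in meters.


delta = F*L^3/(3*E*I) = 124.4*0.82^3/(3*1.100e+11*3.085e-06)
      = 68.5901792/1018050 = 6.7374e-05

6.7374e-05 m


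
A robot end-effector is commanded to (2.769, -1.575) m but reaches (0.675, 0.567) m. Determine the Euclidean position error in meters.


dx = 0.675 - (2.769) = -2.0940, dy = 0.567 - (-1.575) = 2.1420
err = sqrt(4.384836 + 4.588164) = 2.9955

2.9955 m


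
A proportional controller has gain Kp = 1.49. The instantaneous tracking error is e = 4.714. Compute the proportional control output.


u_P = Kp * e = 1.49 * 4.714 = 7.0239

7.0239


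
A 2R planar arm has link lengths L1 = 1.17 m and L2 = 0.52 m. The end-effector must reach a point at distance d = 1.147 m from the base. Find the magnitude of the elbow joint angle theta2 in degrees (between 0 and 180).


cos(th2) = (d^2 - L1^2 - L2^2)/(2*L1*L2) = (1.147^2 - 1.17^2 - 0.52^2)/(2*1.17*0.52) = -0.26601824
th2 = acos(-0.26601824) = 105.4275 deg

105.4275 degrees


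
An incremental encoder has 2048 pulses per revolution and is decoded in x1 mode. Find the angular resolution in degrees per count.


resolution = 360 / (PPR * 1) = 360 / 2048 = 0.1758

0.1758 degrees


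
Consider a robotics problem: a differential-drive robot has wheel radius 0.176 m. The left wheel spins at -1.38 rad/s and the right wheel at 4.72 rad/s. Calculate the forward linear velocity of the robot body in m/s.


v = r*(wR + wL)/2 = 0.176*(4.72 + -1.38)/2 = 0.2939

0.2939 m/s


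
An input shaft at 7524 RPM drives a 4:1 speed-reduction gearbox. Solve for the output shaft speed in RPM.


omega_out = omega_in / N = 7524 / 4 = 1881.0000

1881.0000 RPM


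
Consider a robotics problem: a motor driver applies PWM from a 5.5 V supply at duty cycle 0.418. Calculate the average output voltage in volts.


V_avg = V_supply * D = 5.5*0.418 = 2.2990

2.2990 V


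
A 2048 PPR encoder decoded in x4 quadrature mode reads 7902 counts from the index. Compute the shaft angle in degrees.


angle = counts * 360 / (PPR*4) = 7902 * 360 / 8192 = 347.2559

347.2559 degrees


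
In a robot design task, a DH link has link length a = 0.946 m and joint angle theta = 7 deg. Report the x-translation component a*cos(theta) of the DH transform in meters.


a*cos(theta) = 0.946*cos(7 deg) = 0.9389

0.9389 m


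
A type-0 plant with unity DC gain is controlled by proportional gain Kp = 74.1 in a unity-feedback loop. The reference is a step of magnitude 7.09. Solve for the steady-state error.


e_ss = R/(1 + Kp) = 7.09/(1 + 74.1) = 7.09/75.1000 = 0.0944

0.0944


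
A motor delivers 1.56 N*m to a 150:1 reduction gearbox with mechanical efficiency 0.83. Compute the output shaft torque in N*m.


tau_out = tau_in * N * eta = 1.56 * 150 * 0.83 = 194.2200

194.2200 N*m


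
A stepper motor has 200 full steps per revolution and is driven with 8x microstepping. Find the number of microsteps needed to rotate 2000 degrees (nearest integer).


step_size = 360/(200*8) = 360/1600 = 0.225000 deg
n = 2000/(360/1600) = 2000*1600/360 = 8888.8889 -> 8889

8889 steps


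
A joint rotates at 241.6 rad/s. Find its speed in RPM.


RPM = 241.6 * 60/(2*pi) = 2307.1101

2307.1101 RPM


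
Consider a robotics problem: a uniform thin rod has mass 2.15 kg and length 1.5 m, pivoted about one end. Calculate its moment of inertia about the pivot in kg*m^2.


I = (1/3)*m*L^2 = (1/3)*2.15*1.5^2 = 1.6125

1.6125 kg*m^2


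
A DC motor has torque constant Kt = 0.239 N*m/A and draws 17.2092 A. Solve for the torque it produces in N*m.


tau = Kt * I = 0.239*17.2092 = 4.1130

4.1130 N*m


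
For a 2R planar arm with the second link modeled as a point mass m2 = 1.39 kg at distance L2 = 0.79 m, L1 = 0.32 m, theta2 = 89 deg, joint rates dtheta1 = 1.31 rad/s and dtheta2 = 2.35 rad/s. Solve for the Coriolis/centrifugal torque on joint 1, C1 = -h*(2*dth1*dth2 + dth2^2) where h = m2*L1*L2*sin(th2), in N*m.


h = m2*L1*L2*sin(th2) = 1.39*0.32*0.79*sin(89 deg) = 0.351338
C1 = -h*(2*1.31*2.35 + 2.35^2) = -0.351338*11.6795 = -4.1035

-4.1035 N*m


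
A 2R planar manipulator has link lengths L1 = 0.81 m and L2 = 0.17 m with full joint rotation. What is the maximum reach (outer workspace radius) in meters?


r_max = L1 + L2 = 0.81 + 0.17 = 0.9800

0.9800 m
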